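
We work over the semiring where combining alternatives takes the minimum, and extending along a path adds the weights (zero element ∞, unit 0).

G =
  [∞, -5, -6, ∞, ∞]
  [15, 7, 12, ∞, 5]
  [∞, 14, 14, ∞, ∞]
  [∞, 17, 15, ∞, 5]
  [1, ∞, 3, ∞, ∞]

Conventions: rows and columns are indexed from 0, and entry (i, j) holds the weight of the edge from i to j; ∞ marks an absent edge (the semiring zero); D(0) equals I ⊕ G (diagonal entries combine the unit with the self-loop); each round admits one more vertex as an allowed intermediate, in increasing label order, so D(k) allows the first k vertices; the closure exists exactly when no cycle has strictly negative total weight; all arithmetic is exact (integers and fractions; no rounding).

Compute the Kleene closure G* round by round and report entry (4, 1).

D(0):
  [0, -5, -6, ∞, ∞]
  [15, 0, 12, ∞, 5]
  [∞, 14, 0, ∞, ∞]
  [∞, 17, 15, 0, 5]
  [1, ∞, 3, ∞, 0]
D(1):
  [0, -5, -6, ∞, ∞]
  [15, 0, 9, ∞, 5]
  [∞, 14, 0, ∞, ∞]
  [∞, 17, 15, 0, 5]
  [1, -4, -5, ∞, 0]
D(2):
  [0, -5, -6, ∞, 0]
  [15, 0, 9, ∞, 5]
  [29, 14, 0, ∞, 19]
  [32, 17, 15, 0, 5]
  [1, -4, -5, ∞, 0]
D(3):
  [0, -5, -6, ∞, 0]
  [15, 0, 9, ∞, 5]
  [29, 14, 0, ∞, 19]
  [32, 17, 15, 0, 5]
  [1, -4, -5, ∞, 0]
D(4):
  [0, -5, -6, ∞, 0]
  [15, 0, 9, ∞, 5]
  [29, 14, 0, ∞, 19]
  [32, 17, 15, 0, 5]
  [1, -4, -5, ∞, 0]
D(5):
  [0, -5, -6, ∞, 0]
  [6, 0, 0, ∞, 5]
  [20, 14, 0, ∞, 19]
  [6, 1, 0, 0, 5]
  [1, -4, -5, ∞, 0]
Answer: G*[4][1] = -4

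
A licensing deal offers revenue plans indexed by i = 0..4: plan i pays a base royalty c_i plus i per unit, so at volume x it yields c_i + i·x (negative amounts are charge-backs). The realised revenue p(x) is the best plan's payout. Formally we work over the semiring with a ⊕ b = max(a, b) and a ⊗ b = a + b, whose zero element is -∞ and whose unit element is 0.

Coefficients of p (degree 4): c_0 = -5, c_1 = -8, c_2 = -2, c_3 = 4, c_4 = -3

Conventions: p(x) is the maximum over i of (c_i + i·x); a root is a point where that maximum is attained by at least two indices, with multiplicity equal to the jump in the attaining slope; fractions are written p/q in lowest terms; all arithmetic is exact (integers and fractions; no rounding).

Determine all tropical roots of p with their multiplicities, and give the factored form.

hull edge (i=0, c=-5) to (i=3, c=4): slope 3, span 3
hull edge (i=3, c=4) to (i=4, c=-3): slope -7, span 1
Factored form: p(x) = -3 ⊗ (x ⊕ (-3)) ⊗ (x ⊕ (-3)) ⊗ (x ⊕ (-3)) ⊗ (x ⊕ 7)
Answer: roots = -3 (mult 3), 7 (mult 1)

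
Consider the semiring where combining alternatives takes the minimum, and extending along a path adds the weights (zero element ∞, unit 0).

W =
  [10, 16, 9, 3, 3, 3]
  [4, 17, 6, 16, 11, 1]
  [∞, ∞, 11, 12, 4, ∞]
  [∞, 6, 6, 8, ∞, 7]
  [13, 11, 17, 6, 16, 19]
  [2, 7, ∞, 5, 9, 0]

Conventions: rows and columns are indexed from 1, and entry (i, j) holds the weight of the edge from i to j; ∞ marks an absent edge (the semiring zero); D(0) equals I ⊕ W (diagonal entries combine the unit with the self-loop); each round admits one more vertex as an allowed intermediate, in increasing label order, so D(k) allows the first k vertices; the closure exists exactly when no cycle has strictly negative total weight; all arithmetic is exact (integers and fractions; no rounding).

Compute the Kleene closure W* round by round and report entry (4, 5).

D(0):
  [0, 16, 9, 3, 3, 3]
  [4, 0, 6, 16, 11, 1]
  [∞, ∞, 0, 12, 4, ∞]
  [∞, 6, 6, 0, ∞, 7]
  [13, 11, 17, 6, 0, 19]
  [2, 7, ∞, 5, 9, 0]
D(1):
  [0, 16, 9, 3, 3, 3]
  [4, 0, 6, 7, 7, 1]
  [∞, ∞, 0, 12, 4, ∞]
  [∞, 6, 6, 0, ∞, 7]
  [13, 11, 17, 6, 0, 16]
  [2, 7, 11, 5, 5, 0]
D(2):
  [0, 16, 9, 3, 3, 3]
  [4, 0, 6, 7, 7, 1]
  [∞, ∞, 0, 12, 4, ∞]
  [10, 6, 6, 0, 13, 7]
  [13, 11, 17, 6, 0, 12]
  [2, 7, 11, 5, 5, 0]
D(3):
  [0, 16, 9, 3, 3, 3]
  [4, 0, 6, 7, 7, 1]
  [∞, ∞, 0, 12, 4, ∞]
  [10, 6, 6, 0, 10, 7]
  [13, 11, 17, 6, 0, 12]
  [2, 7, 11, 5, 5, 0]
D(4):
  [0, 9, 9, 3, 3, 3]
  [4, 0, 6, 7, 7, 1]
  [22, 18, 0, 12, 4, 19]
  [10, 6, 6, 0, 10, 7]
  [13, 11, 12, 6, 0, 12]
  [2, 7, 11, 5, 5, 0]
D(5):
  [0, 9, 9, 3, 3, 3]
  [4, 0, 6, 7, 7, 1]
  [17, 15, 0, 10, 4, 16]
  [10, 6, 6, 0, 10, 7]
  [13, 11, 12, 6, 0, 12]
  [2, 7, 11, 5, 5, 0]
D(6):
  [0, 9, 9, 3, 3, 3]
  [3, 0, 6, 6, 6, 1]
  [17, 15, 0, 10, 4, 16]
  [9, 6, 6, 0, 10, 7]
  [13, 11, 12, 6, 0, 12]
  [2, 7, 11, 5, 5, 0]
Answer: W*[4][5] = 10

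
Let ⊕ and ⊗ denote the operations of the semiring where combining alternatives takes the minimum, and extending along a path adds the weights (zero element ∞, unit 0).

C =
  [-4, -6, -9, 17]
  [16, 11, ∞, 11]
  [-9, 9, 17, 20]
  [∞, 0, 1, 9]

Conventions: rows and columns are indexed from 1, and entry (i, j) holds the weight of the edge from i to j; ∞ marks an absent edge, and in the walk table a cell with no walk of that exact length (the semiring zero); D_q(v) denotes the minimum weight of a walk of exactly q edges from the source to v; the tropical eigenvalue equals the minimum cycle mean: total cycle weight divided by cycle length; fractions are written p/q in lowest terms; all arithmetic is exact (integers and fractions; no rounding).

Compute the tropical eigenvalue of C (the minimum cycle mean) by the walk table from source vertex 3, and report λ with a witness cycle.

q=0: [∞, ∞, 0, ∞]
q=1: [-9, 9, 17, 20]
q=2: [-13, -15, -18, 8]
q=3: [-27, -19, -22, -4]
q=4: [-31, -33, -36, -10]
Optimal cycle mean attained by: cycle 1->3->1, total (-9) + (-9), length 2.
Answer: λ = -9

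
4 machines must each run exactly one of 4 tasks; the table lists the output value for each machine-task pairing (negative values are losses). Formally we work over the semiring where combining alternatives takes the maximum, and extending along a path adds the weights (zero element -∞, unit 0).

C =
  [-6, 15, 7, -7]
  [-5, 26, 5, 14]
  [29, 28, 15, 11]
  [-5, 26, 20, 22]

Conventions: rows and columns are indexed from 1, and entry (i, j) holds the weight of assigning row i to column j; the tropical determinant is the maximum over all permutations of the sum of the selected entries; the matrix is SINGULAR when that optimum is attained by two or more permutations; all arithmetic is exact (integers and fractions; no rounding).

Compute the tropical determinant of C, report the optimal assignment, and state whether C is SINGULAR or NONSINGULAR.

σ = (1, 2, 3, 4): (-6) + 26 + 15 + 22 = 57
σ = (1, 2, 4, 3): (-6) + 26 + 11 + 20 = 51
σ = (1, 3, 2, 4): (-6) + 5 + 28 + 22 = 49
σ = (1, 3, 4, 2): (-6) + 5 + 11 + 26 = 36
σ = (1, 4, 2, 3): (-6) + 14 + 28 + 20 = 56
σ = (1, 4, 3, 2): (-6) + 14 + 15 + 26 = 49
σ = (2, 1, 3, 4): 15 + (-5) + 15 + 22 = 47
σ = (2, 1, 4, 3): 15 + (-5) + 11 + 20 = 41
σ = (2, 3, 1, 4): 15 + 5 + 29 + 22 = 71
σ = (2, 3, 4, 1): 15 + 5 + 11 + (-5) = 26
σ = (2, 4, 1, 3): 15 + 14 + 29 + 20 = 78
σ = (2, 4, 3, 1): 15 + 14 + 15 + (-5) = 39
σ = (3, 1, 2, 4): 7 + (-5) + 28 + 22 = 52
σ = (3, 1, 4, 2): 7 + (-5) + 11 + 26 = 39
σ = (3, 2, 1, 4): 7 + 26 + 29 + 22 = 84
σ = (3, 2, 4, 1): 7 + 26 + 11 + (-5) = 39
σ = (3, 4, 1, 2): 7 + 14 + 29 + 26 = 76
σ = (3, 4, 2, 1): 7 + 14 + 28 + (-5) = 44
σ = (4, 1, 2, 3): (-7) + (-5) + 28 + 20 = 36
σ = (4, 1, 3, 2): (-7) + (-5) + 15 + 26 = 29
σ = (4, 2, 1, 3): (-7) + 26 + 29 + 20 = 68
σ = (4, 2, 3, 1): (-7) + 26 + 15 + (-5) = 29
σ = (4, 3, 1, 2): (-7) + 5 + 29 + 26 = 53
σ = (4, 3, 2, 1): (-7) + 5 + 28 + (-5) = 21
Optimal value attained by: σ = (3, 2, 1, 4).
Answer: det⊕(C) = 84; verdict: NONSINGULAR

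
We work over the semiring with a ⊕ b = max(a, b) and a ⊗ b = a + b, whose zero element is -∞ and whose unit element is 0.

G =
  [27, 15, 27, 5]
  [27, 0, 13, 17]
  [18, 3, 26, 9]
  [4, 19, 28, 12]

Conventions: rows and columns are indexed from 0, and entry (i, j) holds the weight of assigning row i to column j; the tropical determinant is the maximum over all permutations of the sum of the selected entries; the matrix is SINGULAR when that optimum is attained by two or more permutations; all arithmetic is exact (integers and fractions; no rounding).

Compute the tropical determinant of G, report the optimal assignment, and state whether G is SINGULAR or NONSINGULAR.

σ = (0, 1, 2, 3): 27 + 0 + 26 + 12 = 65
σ = (0, 1, 3, 2): 27 + 0 + 9 + 28 = 64
σ = (0, 2, 1, 3): 27 + 13 + 3 + 12 = 55
σ = (0, 2, 3, 1): 27 + 13 + 9 + 19 = 68
σ = (0, 3, 1, 2): 27 + 17 + 3 + 28 = 75
σ = (0, 3, 2, 1): 27 + 17 + 26 + 19 = 89
σ = (1, 0, 2, 3): 15 + 27 + 26 + 12 = 80
σ = (1, 0, 3, 2): 15 + 27 + 9 + 28 = 79
σ = (1, 2, 0, 3): 15 + 13 + 18 + 12 = 58
σ = (1, 2, 3, 0): 15 + 13 + 9 + 4 = 41
σ = (1, 3, 0, 2): 15 + 17 + 18 + 28 = 78
σ = (1, 3, 2, 0): 15 + 17 + 26 + 4 = 62
σ = (2, 0, 1, 3): 27 + 27 + 3 + 12 = 69
σ = (2, 0, 3, 1): 27 + 27 + 9 + 19 = 82
σ = (2, 1, 0, 3): 27 + 0 + 18 + 12 = 57
σ = (2, 1, 3, 0): 27 + 0 + 9 + 4 = 40
σ = (2, 3, 0, 1): 27 + 17 + 18 + 19 = 81
σ = (2, 3, 1, 0): 27 + 17 + 3 + 4 = 51
σ = (3, 0, 1, 2): 5 + 27 + 3 + 28 = 63
σ = (3, 0, 2, 1): 5 + 27 + 26 + 19 = 77
σ = (3, 1, 0, 2): 5 + 0 + 18 + 28 = 51
σ = (3, 1, 2, 0): 5 + 0 + 26 + 4 = 35
σ = (3, 2, 0, 1): 5 + 13 + 18 + 19 = 55
σ = (3, 2, 1, 0): 5 + 13 + 3 + 4 = 25
Optimal value attained by: σ = (0, 3, 2, 1).
Answer: det⊕(G) = 89; verdict: NONSINGULAR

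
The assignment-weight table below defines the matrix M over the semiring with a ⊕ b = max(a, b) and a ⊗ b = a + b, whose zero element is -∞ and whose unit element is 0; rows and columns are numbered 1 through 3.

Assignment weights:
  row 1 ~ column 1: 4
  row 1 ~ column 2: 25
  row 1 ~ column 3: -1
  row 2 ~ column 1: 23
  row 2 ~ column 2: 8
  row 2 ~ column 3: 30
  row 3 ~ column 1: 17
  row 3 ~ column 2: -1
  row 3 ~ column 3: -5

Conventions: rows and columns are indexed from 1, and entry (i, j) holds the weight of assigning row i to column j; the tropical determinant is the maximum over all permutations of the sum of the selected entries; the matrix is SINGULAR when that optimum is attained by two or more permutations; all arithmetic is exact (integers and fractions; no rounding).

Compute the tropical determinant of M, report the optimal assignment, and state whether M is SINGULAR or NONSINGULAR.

σ = (1, 2, 3): 4 + 8 + (-5) = 7
σ = (1, 3, 2): 4 + 30 + (-1) = 33
σ = (2, 1, 3): 25 + 23 + (-5) = 43
σ = (2, 3, 1): 25 + 30 + 17 = 72
σ = (3, 1, 2): (-1) + 23 + (-1) = 21
σ = (3, 2, 1): (-1) + 8 + 17 = 24
Optimal value attained by: σ = (2, 3, 1).
Answer: det⊕(M) = 72; verdict: NONSINGULAR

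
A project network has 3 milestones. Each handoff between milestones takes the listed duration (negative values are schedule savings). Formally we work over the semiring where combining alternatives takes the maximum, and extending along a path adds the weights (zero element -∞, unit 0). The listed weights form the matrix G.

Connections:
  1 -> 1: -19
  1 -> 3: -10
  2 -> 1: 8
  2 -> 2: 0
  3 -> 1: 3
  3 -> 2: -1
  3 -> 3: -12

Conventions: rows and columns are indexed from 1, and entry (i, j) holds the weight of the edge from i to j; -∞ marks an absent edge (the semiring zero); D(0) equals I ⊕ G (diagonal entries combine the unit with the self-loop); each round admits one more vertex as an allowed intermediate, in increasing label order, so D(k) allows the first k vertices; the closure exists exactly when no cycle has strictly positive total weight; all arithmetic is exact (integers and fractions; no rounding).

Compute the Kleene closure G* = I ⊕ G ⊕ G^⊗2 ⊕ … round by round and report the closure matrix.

D(0):
  [0, -∞, -10]
  [8, 0, -∞]
  [3, -1, 0]
D(1):
  [0, -∞, -10]
  [8, 0, -2]
  [3, -1, 0]
D(2):
  [0, -∞, -10]
  [8, 0, -2]
  [7, -1, 0]
D(3):
  [0, -11, -10]
  [8, 0, -2]
  [7, -1, 0]
Answer: G* = [[0, -11, -10], [8, 0, -2], [7, -1, 0]]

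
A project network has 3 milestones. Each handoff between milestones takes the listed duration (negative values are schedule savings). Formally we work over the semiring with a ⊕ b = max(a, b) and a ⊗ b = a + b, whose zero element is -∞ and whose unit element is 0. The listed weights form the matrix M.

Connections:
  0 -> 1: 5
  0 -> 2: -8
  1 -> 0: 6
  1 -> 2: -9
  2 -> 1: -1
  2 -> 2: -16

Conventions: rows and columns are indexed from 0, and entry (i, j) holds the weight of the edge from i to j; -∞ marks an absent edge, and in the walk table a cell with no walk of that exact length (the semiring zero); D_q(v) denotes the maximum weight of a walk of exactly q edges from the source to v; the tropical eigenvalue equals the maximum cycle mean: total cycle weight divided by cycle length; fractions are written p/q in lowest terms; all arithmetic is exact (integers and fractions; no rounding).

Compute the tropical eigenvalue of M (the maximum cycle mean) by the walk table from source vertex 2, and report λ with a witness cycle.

q=0: [-∞, -∞, 0]
q=1: [-∞, -1, -16]
q=2: [5, -17, -10]
q=3: [-11, 10, -3]
Optimal cycle mean attained by: cycle 0->1->0, total 5 + 6, length 2.
Answer: λ = 11/2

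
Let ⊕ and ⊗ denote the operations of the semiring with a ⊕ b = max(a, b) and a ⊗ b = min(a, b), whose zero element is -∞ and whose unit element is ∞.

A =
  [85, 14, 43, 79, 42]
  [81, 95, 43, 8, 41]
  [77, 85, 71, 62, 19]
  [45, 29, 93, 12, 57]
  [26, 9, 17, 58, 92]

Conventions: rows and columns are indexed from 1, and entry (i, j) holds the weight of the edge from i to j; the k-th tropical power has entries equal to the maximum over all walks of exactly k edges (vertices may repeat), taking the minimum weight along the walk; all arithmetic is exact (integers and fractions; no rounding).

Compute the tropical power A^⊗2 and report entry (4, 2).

A^⊗2:
  [85, 43, 79, 79, 57]
  [81, 95, 43, 79, 42]
  [81, 85, 71, 77, 57]
  [77, 85, 71, 62, 57]
  [45, 29, 58, 58, 92]
Key observation: the optimum is the walk 4->3->2, with weight 93 min 85 = 85.
Optimal value attained by: walk 4->3->2.
Answer: (A^⊗2)[4][2] = 85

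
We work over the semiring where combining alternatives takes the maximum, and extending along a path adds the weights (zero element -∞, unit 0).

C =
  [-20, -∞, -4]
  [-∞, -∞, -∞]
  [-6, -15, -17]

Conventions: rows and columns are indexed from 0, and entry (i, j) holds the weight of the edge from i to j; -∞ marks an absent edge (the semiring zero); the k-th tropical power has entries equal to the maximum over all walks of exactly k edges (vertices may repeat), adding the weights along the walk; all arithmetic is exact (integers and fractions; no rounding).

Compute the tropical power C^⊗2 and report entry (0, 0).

C^⊗2:
  [-10, -19, -21]
  [-∞, -∞, -∞]
  [-23, -32, -10]
Key observation: the optimum is the walk 0->2->0, with weight (-4) + (-6) = -10.
Optimal value attained by: walk 0->2->0.
Answer: (C^⊗2)[0][0] = -10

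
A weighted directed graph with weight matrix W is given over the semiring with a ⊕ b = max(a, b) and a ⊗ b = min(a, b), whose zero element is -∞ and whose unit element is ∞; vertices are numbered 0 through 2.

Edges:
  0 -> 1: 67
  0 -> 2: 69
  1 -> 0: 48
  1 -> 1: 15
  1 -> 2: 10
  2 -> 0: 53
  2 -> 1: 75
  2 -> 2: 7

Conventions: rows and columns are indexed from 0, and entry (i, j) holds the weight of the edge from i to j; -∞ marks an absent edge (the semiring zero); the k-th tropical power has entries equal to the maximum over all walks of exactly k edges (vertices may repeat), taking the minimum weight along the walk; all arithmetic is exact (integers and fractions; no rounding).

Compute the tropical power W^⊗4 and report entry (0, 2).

W^⊗2:
  [53, 69, 10]
  [15, 48, 48]
  [48, 53, 53]
W^⊗3:
  [48, 53, 53]
  [48, 48, 15]
  [53, 53, 48]
W^⊗4:
  [53, 53, 48]
  [48, 48, 48]
  [48, 53, 53]
Key observation: the optimum is the walk 0->2->1->0->2, with weight 69 min 75 min 48 min 69 = 48.
Optimal value attained by: walk 0->2->1->0->2.
Answer: (W^⊗4)[0][2] = 48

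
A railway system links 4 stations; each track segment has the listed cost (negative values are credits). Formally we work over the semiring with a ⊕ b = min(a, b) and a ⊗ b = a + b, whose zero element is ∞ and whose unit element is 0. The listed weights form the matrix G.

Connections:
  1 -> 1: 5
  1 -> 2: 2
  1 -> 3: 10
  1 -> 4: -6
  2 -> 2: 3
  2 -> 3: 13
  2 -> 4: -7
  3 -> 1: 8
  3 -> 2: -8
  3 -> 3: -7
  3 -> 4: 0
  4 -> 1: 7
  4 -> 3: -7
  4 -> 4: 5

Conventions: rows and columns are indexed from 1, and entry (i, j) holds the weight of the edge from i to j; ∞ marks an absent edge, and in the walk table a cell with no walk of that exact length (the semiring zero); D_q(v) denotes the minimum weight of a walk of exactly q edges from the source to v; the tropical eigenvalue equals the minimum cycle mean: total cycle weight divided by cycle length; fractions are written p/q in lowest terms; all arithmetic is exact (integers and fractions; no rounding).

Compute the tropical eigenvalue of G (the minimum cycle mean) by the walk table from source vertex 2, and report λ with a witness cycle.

q=0: [∞, 0, ∞, ∞]
q=1: [∞, 3, 13, -7]
q=2: [0, 5, -14, -4]
q=3: [-6, -22, -21, -14]
q=4: [-13, -29, -28, -29]
Optimal cycle mean attained by: cycle 2->4->3->2, total (-7) + (-7) + (-8), length 3.
Answer: λ = -22/3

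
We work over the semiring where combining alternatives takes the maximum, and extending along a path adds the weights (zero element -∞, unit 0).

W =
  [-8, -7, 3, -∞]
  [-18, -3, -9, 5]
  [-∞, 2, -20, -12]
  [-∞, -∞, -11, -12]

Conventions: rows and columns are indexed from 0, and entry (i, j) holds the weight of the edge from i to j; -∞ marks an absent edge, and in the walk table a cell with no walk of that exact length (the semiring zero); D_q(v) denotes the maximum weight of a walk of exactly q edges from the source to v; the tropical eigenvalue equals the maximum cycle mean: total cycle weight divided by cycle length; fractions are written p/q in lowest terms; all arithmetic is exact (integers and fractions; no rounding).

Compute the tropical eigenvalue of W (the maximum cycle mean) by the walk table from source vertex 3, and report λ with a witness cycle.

q=0: [-∞, -∞, -∞, 0]
q=1: [-∞, -∞, -11, -12]
q=2: [-∞, -9, -23, -23]
q=3: [-27, -12, -18, -4]
q=4: [-30, -15, -15, -7]
Optimal cycle mean attained by: cycle 1->3->2->1, total 5 + (-11) + 2, length 3.
Answer: λ = -4/3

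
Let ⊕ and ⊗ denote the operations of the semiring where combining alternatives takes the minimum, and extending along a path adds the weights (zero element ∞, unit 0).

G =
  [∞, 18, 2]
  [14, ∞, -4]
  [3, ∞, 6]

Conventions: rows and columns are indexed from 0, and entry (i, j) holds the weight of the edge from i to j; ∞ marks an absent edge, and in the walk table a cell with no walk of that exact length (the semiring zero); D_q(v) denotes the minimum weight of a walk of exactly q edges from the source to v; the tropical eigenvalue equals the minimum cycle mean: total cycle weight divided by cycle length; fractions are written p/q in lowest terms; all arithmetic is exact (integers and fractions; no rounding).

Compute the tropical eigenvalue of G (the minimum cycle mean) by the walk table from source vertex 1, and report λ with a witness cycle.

q=0: [∞, 0, ∞]
q=1: [14, ∞, -4]
q=2: [-1, 32, 2]
q=3: [5, 17, 1]
Optimal cycle mean attained by: cycle 0->2->0, total 2 + 3, length 2.
Answer: λ = 5/2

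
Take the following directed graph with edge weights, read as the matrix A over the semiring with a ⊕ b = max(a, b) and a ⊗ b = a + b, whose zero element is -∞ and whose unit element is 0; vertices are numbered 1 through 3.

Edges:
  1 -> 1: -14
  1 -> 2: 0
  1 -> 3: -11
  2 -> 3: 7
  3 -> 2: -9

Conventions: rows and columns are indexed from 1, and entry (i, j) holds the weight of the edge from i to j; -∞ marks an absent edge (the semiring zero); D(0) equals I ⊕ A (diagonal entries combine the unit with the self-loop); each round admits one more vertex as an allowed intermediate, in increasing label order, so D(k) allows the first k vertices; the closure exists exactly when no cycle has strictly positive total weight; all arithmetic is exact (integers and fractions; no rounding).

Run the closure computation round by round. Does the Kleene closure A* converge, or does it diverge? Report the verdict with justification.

D(0):
  [0, 0, -11]
  [-∞, 0, 7]
  [-∞, -9, 0]
D(1):
  [0, 0, -11]
  [-∞, 0, 7]
  [-∞, -9, 0]
D(2):
  [0, 0, 7]
  [-∞, 0, 7]
  [-∞, -9, 0]
D(3):
  [0, 0, 7]
  [-∞, 0, 7]
  [-∞, -9, 0]
Key observation: every diagonal entry stays at the unit through all rounds, so no improving cycle exists.
Answer: CONVERGES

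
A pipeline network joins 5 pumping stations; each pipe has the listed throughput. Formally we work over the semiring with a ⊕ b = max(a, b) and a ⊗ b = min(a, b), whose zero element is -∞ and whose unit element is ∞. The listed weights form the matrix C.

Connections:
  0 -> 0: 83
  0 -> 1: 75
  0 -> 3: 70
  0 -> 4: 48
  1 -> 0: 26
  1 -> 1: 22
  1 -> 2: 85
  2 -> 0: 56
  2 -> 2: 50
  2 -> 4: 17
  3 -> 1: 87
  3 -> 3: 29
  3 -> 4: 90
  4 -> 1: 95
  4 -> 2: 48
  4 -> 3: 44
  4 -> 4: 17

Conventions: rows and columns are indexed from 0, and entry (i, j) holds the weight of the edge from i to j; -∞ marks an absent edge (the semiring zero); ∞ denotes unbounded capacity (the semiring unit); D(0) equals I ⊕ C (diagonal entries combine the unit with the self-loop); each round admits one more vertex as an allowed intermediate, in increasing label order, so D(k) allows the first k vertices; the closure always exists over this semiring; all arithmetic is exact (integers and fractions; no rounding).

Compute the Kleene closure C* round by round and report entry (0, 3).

D(0):
  [∞, 75, -∞, 70, 48]
  [26, ∞, 85, -∞, -∞]
  [56, -∞, ∞, -∞, 17]
  [-∞, 87, -∞, ∞, 90]
  [-∞, 95, 48, 44, ∞]
D(1):
  [∞, 75, -∞, 70, 48]
  [26, ∞, 85, 26, 26]
  [56, 56, ∞, 56, 48]
  [-∞, 87, -∞, ∞, 90]
  [-∞, 95, 48, 44, ∞]
D(2):
  [∞, 75, 75, 70, 48]
  [26, ∞, 85, 26, 26]
  [56, 56, ∞, 56, 48]
  [26, 87, 85, ∞, 90]
  [26, 95, 85, 44, ∞]
D(3):
  [∞, 75, 75, 70, 48]
  [56, ∞, 85, 56, 48]
  [56, 56, ∞, 56, 48]
  [56, 87, 85, ∞, 90]
  [56, 95, 85, 56, ∞]
D(4):
  [∞, 75, 75, 70, 70]
  [56, ∞, 85, 56, 56]
  [56, 56, ∞, 56, 56]
  [56, 87, 85, ∞, 90]
  [56, 95, 85, 56, ∞]
D(5):
  [∞, 75, 75, 70, 70]
  [56, ∞, 85, 56, 56]
  [56, 56, ∞, 56, 56]
  [56, 90, 85, ∞, 90]
  [56, 95, 85, 56, ∞]
Answer: C*[0][3] = 70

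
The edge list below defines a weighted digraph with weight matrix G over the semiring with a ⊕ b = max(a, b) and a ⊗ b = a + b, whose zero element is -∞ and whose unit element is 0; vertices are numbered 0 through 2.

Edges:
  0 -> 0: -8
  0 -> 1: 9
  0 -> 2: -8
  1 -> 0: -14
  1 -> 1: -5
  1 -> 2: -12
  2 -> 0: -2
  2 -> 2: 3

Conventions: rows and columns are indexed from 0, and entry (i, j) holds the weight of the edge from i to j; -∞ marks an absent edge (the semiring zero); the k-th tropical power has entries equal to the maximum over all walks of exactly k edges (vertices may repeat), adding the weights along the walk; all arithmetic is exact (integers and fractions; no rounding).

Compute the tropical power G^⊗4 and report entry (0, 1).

G^⊗2:
  [-5, 4, -3]
  [-14, -5, -9]
  [1, 7, 6]
G^⊗3:
  [-5, 4, 0]
  [-11, -5, -6]
  [4, 10, 9]
G^⊗4:
  [-2, 4, 3]
  [-8, -2, -3]
  [7, 13, 12]
Key observation: the optimum is the walk 0->1->2->0->1, with weight 9 + (-12) + (-2) + 9 = 4.
Optimal value attained by: walk 0->1->2->0->1.
Answer: (G^⊗4)[0][1] = 4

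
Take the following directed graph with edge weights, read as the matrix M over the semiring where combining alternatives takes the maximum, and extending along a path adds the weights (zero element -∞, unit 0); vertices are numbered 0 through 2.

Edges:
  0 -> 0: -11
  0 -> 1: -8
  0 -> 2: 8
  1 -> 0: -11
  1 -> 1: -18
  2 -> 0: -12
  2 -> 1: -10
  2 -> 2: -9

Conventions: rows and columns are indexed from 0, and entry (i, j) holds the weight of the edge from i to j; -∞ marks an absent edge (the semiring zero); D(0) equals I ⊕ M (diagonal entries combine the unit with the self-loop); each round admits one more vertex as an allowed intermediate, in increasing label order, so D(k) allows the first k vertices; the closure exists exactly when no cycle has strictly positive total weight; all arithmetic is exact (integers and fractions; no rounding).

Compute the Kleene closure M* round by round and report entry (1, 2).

D(0):
  [0, -8, 8]
  [-11, 0, -∞]
  [-12, -10, 0]
D(1):
  [0, -8, 8]
  [-11, 0, -3]
  [-12, -10, 0]
D(2):
  [0, -8, 8]
  [-11, 0, -3]
  [-12, -10, 0]
D(3):
  [0, -2, 8]
  [-11, 0, -3]
  [-12, -10, 0]
Answer: M*[1][2] = -3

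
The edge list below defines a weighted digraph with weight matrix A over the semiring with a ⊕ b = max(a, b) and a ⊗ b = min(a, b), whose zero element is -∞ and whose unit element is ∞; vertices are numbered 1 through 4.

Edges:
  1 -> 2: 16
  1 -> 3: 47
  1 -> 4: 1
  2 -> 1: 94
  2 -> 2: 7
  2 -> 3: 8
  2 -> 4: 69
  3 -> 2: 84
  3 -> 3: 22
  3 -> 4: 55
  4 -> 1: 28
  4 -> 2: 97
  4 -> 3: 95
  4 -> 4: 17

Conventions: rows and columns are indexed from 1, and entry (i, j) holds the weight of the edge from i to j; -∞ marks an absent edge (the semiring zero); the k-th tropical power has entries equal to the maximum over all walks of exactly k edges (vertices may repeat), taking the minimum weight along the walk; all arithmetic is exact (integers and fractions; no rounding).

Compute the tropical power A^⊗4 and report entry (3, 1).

A^⊗2:
  [16, 47, 22, 47]
  [28, 69, 69, 17]
  [84, 55, 55, 69]
  [94, 84, 28, 69]
A^⊗3:
  [47, 47, 47, 47]
  [69, 69, 28, 69]
  [55, 69, 69, 55]
  [84, 69, 69, 69]
A^⊗4:
  [47, 47, 47, 47]
  [69, 69, 69, 69]
  [69, 69, 55, 69]
  [69, 69, 69, 69]
Key observation: the optimum is the walk 3->2->4->2->1, with weight 84 min 69 min 97 min 94 = 69.
Optimal value attained by: walk 3->2->4->2->1.
Answer: (A^⊗4)[3][1] = 69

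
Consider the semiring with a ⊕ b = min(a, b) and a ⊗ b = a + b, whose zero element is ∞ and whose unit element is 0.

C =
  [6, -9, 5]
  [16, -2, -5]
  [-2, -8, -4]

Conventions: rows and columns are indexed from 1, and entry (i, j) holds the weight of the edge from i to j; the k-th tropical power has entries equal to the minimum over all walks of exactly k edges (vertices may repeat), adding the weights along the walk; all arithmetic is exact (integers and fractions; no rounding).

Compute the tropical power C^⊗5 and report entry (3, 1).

C^⊗2:
  [3, -11, -14]
  [-7, -13, -9]
  [-6, -12, -13]
C^⊗3:
  [-16, -22, -18]
  [-11, -17, -18]
  [-15, -21, -17]
C^⊗4:
  [-20, -26, -27]
  [-20, -26, -22]
  [-19, -25, -26]
C^⊗5:
  [-29, -35, -31]
  [-24, -30, -31]
  [-28, -34, -30]
Key observation: the optimum is the walk 3->2->3->2->3->1, with weight (-8) + (-5) + (-8) + (-5) + (-2) = -28.
Optimal value attained by: walk 3->2->3->2->3->1.
Answer: (C^⊗5)[3][1] = -28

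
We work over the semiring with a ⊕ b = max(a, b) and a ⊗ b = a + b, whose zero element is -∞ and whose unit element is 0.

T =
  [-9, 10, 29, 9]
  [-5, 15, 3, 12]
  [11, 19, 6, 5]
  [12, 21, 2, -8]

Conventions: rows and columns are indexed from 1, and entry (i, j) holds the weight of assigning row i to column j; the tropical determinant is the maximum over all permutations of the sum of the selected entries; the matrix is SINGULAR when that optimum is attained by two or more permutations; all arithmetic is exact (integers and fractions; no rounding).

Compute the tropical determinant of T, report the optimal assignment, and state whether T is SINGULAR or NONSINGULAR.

σ = (1, 2, 3, 4): (-9) + 15 + 6 + (-8) = 4
σ = (1, 2, 4, 3): (-9) + 15 + 5 + 2 = 13
σ = (1, 3, 2, 4): (-9) + 3 + 19 + (-8) = 5
σ = (1, 3, 4, 2): (-9) + 3 + 5 + 21 = 20
σ = (1, 4, 2, 3): (-9) + 12 + 19 + 2 = 24
σ = (1, 4, 3, 2): (-9) + 12 + 6 + 21 = 30
σ = (2, 1, 3, 4): 10 + (-5) + 6 + (-8) = 3
σ = (2, 1, 4, 3): 10 + (-5) + 5 + 2 = 12
σ = (2, 3, 1, 4): 10 + 3 + 11 + (-8) = 16
σ = (2, 3, 4, 1): 10 + 3 + 5 + 12 = 30
σ = (2, 4, 1, 3): 10 + 12 + 11 + 2 = 35
σ = (2, 4, 3, 1): 10 + 12 + 6 + 12 = 40
σ = (3, 1, 2, 4): 29 + (-5) + 19 + (-8) = 35
σ = (3, 1, 4, 2): 29 + (-5) + 5 + 21 = 50
σ = (3, 2, 1, 4): 29 + 15 + 11 + (-8) = 47
σ = (3, 2, 4, 1): 29 + 15 + 5 + 12 = 61
σ = (3, 4, 1, 2): 29 + 12 + 11 + 21 = 73
σ = (3, 4, 2, 1): 29 + 12 + 19 + 12 = 72
σ = (4, 1, 2, 3): 9 + (-5) + 19 + 2 = 25
σ = (4, 1, 3, 2): 9 + (-5) + 6 + 21 = 31
σ = (4, 2, 1, 3): 9 + 15 + 11 + 2 = 37
σ = (4, 2, 3, 1): 9 + 15 + 6 + 12 = 42
σ = (4, 3, 1, 2): 9 + 3 + 11 + 21 = 44
σ = (4, 3, 2, 1): 9 + 3 + 19 + 12 = 43
Optimal value attained by: σ = (3, 4, 1, 2).
Answer: det⊕(T) = 73; verdict: NONSINGULAR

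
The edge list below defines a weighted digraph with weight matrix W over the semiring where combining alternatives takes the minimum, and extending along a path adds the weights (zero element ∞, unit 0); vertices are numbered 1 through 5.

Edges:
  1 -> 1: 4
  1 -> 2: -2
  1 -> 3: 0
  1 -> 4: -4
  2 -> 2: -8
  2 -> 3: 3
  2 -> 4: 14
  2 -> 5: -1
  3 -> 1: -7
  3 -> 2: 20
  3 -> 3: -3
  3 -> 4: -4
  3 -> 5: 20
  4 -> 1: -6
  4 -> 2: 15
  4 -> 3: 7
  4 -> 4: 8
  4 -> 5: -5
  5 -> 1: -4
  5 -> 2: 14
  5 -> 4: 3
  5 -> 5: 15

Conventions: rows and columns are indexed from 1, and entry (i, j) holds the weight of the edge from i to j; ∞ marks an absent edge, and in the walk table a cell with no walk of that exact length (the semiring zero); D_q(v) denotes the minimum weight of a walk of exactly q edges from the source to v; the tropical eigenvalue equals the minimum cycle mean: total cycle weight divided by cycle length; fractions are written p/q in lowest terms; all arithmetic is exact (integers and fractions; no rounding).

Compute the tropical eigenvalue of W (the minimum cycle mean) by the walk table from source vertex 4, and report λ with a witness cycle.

q=0: [∞, ∞, ∞, 0, ∞]
q=1: [-6, 15, 7, 8, -5]
q=2: [-9, -8, -6, -10, 3]
q=3: [-16, -16, -9, -13, -15]
q=4: [-19, -24, -16, -20, -18]
q=5: [-26, -32, -21, -23, -25]
Optimal cycle mean attained by: cycle 2->2, total (-8), length 1.
Answer: λ = -8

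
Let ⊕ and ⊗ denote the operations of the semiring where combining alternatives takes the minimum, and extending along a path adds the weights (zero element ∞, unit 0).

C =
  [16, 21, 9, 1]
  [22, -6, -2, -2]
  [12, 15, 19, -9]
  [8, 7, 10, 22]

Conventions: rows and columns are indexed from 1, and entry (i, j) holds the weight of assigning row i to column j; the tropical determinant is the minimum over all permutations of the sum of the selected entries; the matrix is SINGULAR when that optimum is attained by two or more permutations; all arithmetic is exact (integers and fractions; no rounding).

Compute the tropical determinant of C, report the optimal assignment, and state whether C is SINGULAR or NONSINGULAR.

σ = (1, 2, 3, 4): 16 + (-6) + 19 + 22 = 51
σ = (1, 2, 4, 3): 16 + (-6) + (-9) + 10 = 11
σ = (1, 3, 2, 4): 16 + (-2) + 15 + 22 = 51
σ = (1, 3, 4, 2): 16 + (-2) + (-9) + 7 = 12
σ = (1, 4, 2, 3): 16 + (-2) + 15 + 10 = 39
σ = (1, 4, 3, 2): 16 + (-2) + 19 + 7 = 40
σ = (2, 1, 3, 4): 21 + 22 + 19 + 22 = 84
σ = (2, 1, 4, 3): 21 + 22 + (-9) + 10 = 44
σ = (2, 3, 1, 4): 21 + (-2) + 12 + 22 = 53
σ = (2, 3, 4, 1): 21 + (-2) + (-9) + 8 = 18
σ = (2, 4, 1, 3): 21 + (-2) + 12 + 10 = 41
σ = (2, 4, 3, 1): 21 + (-2) + 19 + 8 = 46
σ = (3, 1, 2, 4): 9 + 22 + 15 + 22 = 68
σ = (3, 1, 4, 2): 9 + 22 + (-9) + 7 = 29
σ = (3, 2, 1, 4): 9 + (-6) + 12 + 22 = 37
σ = (3, 2, 4, 1): 9 + (-6) + (-9) + 8 = 2
σ = (3, 4, 1, 2): 9 + (-2) + 12 + 7 = 26
σ = (3, 4, 2, 1): 9 + (-2) + 15 + 8 = 30
σ = (4, 1, 2, 3): 1 + 22 + 15 + 10 = 48
σ = (4, 1, 3, 2): 1 + 22 + 19 + 7 = 49
σ = (4, 2, 1, 3): 1 + (-6) + 12 + 10 = 17
σ = (4, 2, 3, 1): 1 + (-6) + 19 + 8 = 22
σ = (4, 3, 1, 2): 1 + (-2) + 12 + 7 = 18
σ = (4, 3, 2, 1): 1 + (-2) + 15 + 8 = 22
Optimal value attained by: σ = (3, 2, 4, 1).
Answer: det⊕(C) = 2; verdict: NONSINGULAR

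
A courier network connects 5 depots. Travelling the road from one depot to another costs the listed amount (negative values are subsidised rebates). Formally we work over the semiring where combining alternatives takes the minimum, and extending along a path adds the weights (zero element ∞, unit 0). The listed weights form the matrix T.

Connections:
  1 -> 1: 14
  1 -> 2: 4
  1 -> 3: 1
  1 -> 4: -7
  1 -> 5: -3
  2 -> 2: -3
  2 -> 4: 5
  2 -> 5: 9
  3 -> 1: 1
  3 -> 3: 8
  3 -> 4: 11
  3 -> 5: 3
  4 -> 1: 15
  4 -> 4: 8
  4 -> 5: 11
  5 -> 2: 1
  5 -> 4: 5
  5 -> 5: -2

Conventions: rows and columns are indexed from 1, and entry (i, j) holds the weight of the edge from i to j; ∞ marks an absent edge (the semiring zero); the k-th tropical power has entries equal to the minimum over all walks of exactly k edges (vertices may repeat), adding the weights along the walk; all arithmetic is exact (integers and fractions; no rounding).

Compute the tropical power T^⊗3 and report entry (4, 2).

T^⊗2:
  [2, -2, 9, 1, -5]
  [20, -6, ∞, 2, 6]
  [9, 4, 2, -6, -2]
  [23, 12, 16, 8, 9]
  [20, -2, ∞, 3, -4]
T^⊗3:
  [10, -5, 3, -5, -7]
  [17, -9, 21, -1, 3]
  [3, -1, 10, 2, -4]
  [17, 9, 24, 14, 7]
  [18, -5, 21, 1, -6]
Key observation: the optimum is the walk 4->5->2->2, with weight 11 + 1 + (-3) = 9.
Optimal value attained by: walk 4->5->2->2.
Answer: (T^⊗3)[4][2] = 9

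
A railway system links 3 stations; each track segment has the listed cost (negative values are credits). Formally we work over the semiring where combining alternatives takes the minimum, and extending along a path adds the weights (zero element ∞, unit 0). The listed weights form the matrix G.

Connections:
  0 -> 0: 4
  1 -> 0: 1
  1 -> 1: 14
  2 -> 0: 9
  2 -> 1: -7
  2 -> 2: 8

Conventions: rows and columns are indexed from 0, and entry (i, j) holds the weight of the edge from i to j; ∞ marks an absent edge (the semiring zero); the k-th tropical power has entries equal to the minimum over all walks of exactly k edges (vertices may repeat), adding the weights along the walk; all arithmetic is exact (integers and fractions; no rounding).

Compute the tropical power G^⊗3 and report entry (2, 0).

G^⊗2:
  [8, ∞, ∞]
  [5, 28, ∞]
  [-6, 1, 16]
G^⊗3:
  [12, ∞, ∞]
  [9, 42, ∞]
  [-2, 9, 24]
Key observation: the optimum is the walk 2->1->0->0, with weight (-7) + 1 + 4 = -2.
Optimal value attained by: walk 2->1->0->0.
Answer: (G^⊗3)[2][0] = -2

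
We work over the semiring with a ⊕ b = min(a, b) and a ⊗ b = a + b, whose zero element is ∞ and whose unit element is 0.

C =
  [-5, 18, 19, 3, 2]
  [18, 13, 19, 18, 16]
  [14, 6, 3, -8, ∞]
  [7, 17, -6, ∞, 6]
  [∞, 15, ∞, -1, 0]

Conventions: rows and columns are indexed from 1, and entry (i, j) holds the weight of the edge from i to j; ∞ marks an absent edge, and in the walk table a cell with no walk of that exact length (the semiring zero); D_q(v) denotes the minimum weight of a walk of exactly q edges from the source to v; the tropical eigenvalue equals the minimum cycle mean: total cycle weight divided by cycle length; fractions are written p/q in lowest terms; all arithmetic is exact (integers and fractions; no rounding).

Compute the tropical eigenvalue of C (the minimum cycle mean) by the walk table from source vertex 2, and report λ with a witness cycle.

q=0: [∞, 0, ∞, ∞, ∞]
q=1: [18, 13, 19, 18, 16]
q=2: [13, 25, 12, 11, 16]
q=3: [8, 18, 5, 4, 15]
q=4: [3, 11, -2, -3, 10]
q=5: [-2, 4, -9, -10, 3]
Optimal cycle mean attained by: cycle 3->4->3, total (-8) + (-6), length 2.
Answer: λ = -7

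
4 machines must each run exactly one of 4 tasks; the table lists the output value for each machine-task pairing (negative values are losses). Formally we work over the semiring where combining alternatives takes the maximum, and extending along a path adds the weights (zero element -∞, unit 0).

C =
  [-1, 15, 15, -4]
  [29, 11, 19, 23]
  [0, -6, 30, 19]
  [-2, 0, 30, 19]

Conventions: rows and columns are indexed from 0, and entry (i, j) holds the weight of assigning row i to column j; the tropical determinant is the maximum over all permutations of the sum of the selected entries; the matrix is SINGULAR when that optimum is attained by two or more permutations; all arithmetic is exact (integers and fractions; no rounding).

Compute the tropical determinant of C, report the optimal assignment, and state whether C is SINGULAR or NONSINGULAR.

σ = (0, 1, 2, 3): (-1) + 11 + 30 + 19 = 59
σ = (0, 1, 3, 2): (-1) + 11 + 19 + 30 = 59
σ = (0, 2, 1, 3): (-1) + 19 + (-6) + 19 = 31
σ = (0, 2, 3, 1): (-1) + 19 + 19 + 0 = 37
σ = (0, 3, 1, 2): (-1) + 23 + (-6) + 30 = 46
σ = (0, 3, 2, 1): (-1) + 23 + 30 + 0 = 52
σ = (1, 0, 2, 3): 15 + 29 + 30 + 19 = 93
σ = (1, 0, 3, 2): 15 + 29 + 19 + 30 = 93
σ = (1, 2, 0, 3): 15 + 19 + 0 + 19 = 53
σ = (1, 2, 3, 0): 15 + 19 + 19 + (-2) = 51
σ = (1, 3, 0, 2): 15 + 23 + 0 + 30 = 68
σ = (1, 3, 2, 0): 15 + 23 + 30 + (-2) = 66
σ = (2, 0, 1, 3): 15 + 29 + (-6) + 19 = 57
σ = (2, 0, 3, 1): 15 + 29 + 19 + 0 = 63
σ = (2, 1, 0, 3): 15 + 11 + 0 + 19 = 45
σ = (2, 1, 3, 0): 15 + 11 + 19 + (-2) = 43
σ = (2, 3, 0, 1): 15 + 23 + 0 + 0 = 38
σ = (2, 3, 1, 0): 15 + 23 + (-6) + (-2) = 30
σ = (3, 0, 1, 2): (-4) + 29 + (-6) + 30 = 49
σ = (3, 0, 2, 1): (-4) + 29 + 30 + 0 = 55
σ = (3, 1, 0, 2): (-4) + 11 + 0 + 30 = 37
σ = (3, 1, 2, 0): (-4) + 11 + 30 + (-2) = 35
σ = (3, 2, 0, 1): (-4) + 19 + 0 + 0 = 15
σ = (3, 2, 1, 0): (-4) + 19 + (-6) + (-2) = 7
Optimal value attained by: σ = (1, 0, 2, 3).
Answer: det⊕(C) = 93; verdict: SINGULAR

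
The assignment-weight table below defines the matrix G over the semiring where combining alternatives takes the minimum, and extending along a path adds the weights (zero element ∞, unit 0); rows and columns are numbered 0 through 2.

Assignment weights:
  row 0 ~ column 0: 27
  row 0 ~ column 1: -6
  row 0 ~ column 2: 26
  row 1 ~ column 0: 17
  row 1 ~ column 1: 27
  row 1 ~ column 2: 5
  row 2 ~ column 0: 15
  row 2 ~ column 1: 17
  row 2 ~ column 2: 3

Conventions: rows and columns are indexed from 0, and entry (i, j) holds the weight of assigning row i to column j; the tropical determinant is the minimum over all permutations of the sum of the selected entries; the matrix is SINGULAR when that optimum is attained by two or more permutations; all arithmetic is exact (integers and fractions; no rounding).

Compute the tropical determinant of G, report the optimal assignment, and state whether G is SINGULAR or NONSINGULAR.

σ = (0, 1, 2): 27 + 27 + 3 = 57
σ = (0, 2, 1): 27 + 5 + 17 = 49
σ = (1, 0, 2): (-6) + 17 + 3 = 14
σ = (1, 2, 0): (-6) + 5 + 15 = 14
σ = (2, 0, 1): 26 + 17 + 17 = 60
σ = (2, 1, 0): 26 + 27 + 15 = 68
Optimal value attained by: σ = (1, 0, 2).
Answer: det⊕(G) = 14; verdict: SINGULAR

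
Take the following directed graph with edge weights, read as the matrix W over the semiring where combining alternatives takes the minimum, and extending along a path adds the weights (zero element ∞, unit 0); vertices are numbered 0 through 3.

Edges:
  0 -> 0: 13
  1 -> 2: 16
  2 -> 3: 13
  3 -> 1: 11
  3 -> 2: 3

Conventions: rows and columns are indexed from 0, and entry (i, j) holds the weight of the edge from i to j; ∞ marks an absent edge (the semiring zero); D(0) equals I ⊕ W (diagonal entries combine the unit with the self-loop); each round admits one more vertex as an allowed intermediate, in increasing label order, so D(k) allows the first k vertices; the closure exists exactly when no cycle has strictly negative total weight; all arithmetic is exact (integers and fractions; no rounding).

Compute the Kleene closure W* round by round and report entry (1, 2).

D(0):
  [0, ∞, ∞, ∞]
  [∞, 0, 16, ∞]
  [∞, ∞, 0, 13]
  [∞, 11, 3, 0]
D(1):
  [0, ∞, ∞, ∞]
  [∞, 0, 16, ∞]
  [∞, ∞, 0, 13]
  [∞, 11, 3, 0]
D(2):
  [0, ∞, ∞, ∞]
  [∞, 0, 16, ∞]
  [∞, ∞, 0, 13]
  [∞, 11, 3, 0]
D(3):
  [0, ∞, ∞, ∞]
  [∞, 0, 16, 29]
  [∞, ∞, 0, 13]
  [∞, 11, 3, 0]
D(4):
  [0, ∞, ∞, ∞]
  [∞, 0, 16, 29]
  [∞, 24, 0, 13]
  [∞, 11, 3, 0]
Answer: W*[1][2] = 16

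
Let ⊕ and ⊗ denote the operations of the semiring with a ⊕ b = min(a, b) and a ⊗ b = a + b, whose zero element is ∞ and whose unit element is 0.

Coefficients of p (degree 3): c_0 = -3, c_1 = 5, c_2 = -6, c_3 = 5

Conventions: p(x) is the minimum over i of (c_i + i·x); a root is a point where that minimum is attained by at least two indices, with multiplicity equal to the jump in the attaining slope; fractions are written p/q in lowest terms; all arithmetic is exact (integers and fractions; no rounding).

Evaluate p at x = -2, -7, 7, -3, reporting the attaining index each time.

p(-2) = min(-3+0·(-2)=-3, 5+1·(-2)=3, -6+2·(-2)=-10, 5+3·(-2)=-1) = -10 (attained by i=2)
p(-7) = min(-3+0·(-7)=-3, 5+1·(-7)=-2, -6+2·(-7)=-20, 5+3·(-7)=-16) = -20 (attained by i=2)
p(7) = min(-3+0·7=-3, 5+1·7=12, -6+2·7=8, 5+3·7=26) = -3 (attained by i=0)
p(-3) = min(-3+0·(-3)=-3, 5+1·(-3)=2, -6+2·(-3)=-12, 5+3·(-3)=-4) = -12 (attained by i=2)
Answer: p(-2) = -10; p(-7) = -20; p(7) = -3; p(-3) = -12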